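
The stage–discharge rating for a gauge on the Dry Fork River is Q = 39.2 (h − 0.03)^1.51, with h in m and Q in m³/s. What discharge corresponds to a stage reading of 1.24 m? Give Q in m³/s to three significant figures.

Q = 39.2 × (1.24 − 0.03)^1.51 = 39.2 × 1.21^1.51 = 52.27 m³/s

52.3 m³/s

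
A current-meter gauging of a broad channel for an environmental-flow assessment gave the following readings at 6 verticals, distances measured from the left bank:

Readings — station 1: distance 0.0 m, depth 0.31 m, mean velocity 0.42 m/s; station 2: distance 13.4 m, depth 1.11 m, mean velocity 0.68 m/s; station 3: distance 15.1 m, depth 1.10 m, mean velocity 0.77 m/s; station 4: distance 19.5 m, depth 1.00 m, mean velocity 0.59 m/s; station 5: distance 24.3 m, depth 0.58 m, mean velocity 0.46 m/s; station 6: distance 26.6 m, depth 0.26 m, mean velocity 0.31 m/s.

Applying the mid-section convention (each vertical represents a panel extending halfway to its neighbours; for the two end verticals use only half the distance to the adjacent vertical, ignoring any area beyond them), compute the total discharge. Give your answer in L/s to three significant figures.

12900 L/s

w_1 = (13.4 − 0.0)/2 = 6.7 m; q_1 = 0.42 × 0.31 × 6.7 = 0.8723 m³/s
w_2 = (15.1 − 0.0)/2 = 7.55 m; q_2 = 0.68 × 1.11 × 7.55 = 5.699 m³/s
w_3 = (19.5 − 13.4)/2 = 3.05 m; q_3 = 0.77 × 1.10 × 3.05 = 2.583 m³/s
w_4 = (24.3 − 15.1)/2 = 4.6 m; q_4 = 0.59 × 1.00 × 4.6 = 2.714 m³/s
w_5 = (26.6 − 19.5)/2 = 3.55 m; q_5 = 0.46 × 0.58 × 3.55 = 0.9471 m³/s
w_6 = (26.6 − 24.3)/2 = 1.15 m; q_6 = 0.31 × 0.26 × 1.15 = 0.09269 m³/s
Q = Σ qᵢ = 12.91 m³/s
= 12.91 × 1000 = 12910 L/s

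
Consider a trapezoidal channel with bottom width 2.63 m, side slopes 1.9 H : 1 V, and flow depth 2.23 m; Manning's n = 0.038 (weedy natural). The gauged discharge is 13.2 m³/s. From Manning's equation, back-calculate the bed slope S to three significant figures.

0.000793

A = (b + z·y)·y = (2.63 + 1.9×2.23)×2.23 = 15.31 m²
P = b + 2y√(1+z²) = 2.63 + 2×2.23×√(1+1.9²) = 12.21 m
R = A/P = 15.31/12.21 = 1.255 m
S = (Q·n / (1·A·R^(2/3)))² = (13.2×0.038 / (1×15.31×1.163))² = 0.0007929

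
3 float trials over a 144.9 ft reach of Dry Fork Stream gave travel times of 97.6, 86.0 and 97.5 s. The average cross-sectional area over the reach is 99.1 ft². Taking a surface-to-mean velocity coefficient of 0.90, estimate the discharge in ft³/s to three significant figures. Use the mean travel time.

t̄ = (97.6 + 86.0 + 97.5) / 3 = 93.7 s
v_surface = L / t̄ = 144.9 / 93.7 = 1.546 ft/s
v_mean = 0.90 × 1.546 = 1.392 ft/s
Q = A × v_mean = 99.1 × 1.392 = 137.9 ft³/s

138 ft³/s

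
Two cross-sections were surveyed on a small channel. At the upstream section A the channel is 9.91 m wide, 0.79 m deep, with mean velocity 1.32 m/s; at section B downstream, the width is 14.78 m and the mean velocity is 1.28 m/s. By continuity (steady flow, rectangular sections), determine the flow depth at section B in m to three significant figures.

Q = A₁V₁ = (9.91×0.79) × 1.32 = 10.33 m³/s
d₂ = Q/(b₂ V₂) = 10.33/(14.78×1.28) = 0.5462 m

0.546 m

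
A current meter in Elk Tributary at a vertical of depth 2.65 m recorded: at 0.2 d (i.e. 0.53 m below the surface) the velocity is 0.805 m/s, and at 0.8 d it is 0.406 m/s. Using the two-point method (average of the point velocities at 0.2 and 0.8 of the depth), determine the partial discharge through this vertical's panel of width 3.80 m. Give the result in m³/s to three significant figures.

6.10 m³/s

v̄ = (0.805 + 0.406) / 2 = 0.6055 m/s
q = v̄ × d × w = 0.6055 × 2.65 × 3.80 = 6.097 m³/s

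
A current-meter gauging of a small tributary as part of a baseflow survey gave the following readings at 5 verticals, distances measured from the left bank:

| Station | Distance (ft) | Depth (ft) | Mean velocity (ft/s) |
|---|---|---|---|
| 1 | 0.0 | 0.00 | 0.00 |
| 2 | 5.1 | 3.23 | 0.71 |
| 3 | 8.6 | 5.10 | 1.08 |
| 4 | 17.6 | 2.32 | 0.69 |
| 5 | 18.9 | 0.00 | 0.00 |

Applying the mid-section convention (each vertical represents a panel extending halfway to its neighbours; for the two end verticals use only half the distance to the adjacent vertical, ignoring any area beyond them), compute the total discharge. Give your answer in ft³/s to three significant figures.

52.5 ft³/s

w_2 = (8.6 − 0.0)/2 = 4.3 ft; q_2 = 0.71 × 3.23 × 4.3 = 9.861 ft³/s
w_3 = (17.6 − 5.1)/2 = 6.25 ft; q_3 = 1.08 × 5.10 × 6.25 = 34.43 ft³/s
w_4 = (18.9 − 8.6)/2 = 5.15 ft; q_4 = 0.69 × 2.32 × 5.15 = 8.244 ft³/s
Stations 1, 5 contribute zero (depth or velocity is 0).
Q = Σ qᵢ = 52.53 ft³/s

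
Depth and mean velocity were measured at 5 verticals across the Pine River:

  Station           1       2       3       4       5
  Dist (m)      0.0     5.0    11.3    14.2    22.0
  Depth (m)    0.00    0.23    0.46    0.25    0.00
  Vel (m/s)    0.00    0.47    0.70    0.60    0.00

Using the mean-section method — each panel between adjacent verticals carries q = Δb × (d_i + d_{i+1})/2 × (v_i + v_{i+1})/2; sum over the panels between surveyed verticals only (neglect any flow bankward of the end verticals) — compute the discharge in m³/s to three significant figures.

2.37 m³/s

Panel 1-2: Δb = 5 m, d̄ = (0.00+0.23)/2 = 0.115, v̄ = (0.00+0.47)/2 = 0.235 → q = 5×0.115×0.235 = 0.1351 m³/s
Panel 2-3: Δb = 6.3 m, d̄ = (0.23+0.46)/2 = 0.345, v̄ = (0.47+0.70)/2 = 0.585 → q = 6.3×0.345×0.585 = 1.271 m³/s
Panel 3-4: Δb = 2.9 m, d̄ = (0.46+0.25)/2 = 0.355, v̄ = (0.70+0.60)/2 = 0.65 → q = 2.9×0.355×0.65 = 0.6692 m³/s
Panel 4-5: Δb = 7.8 m, d̄ = (0.25+0.00)/2 = 0.125, v̄ = (0.60+0.00)/2 = 0.3 → q = 7.8×0.125×0.3 = 0.2925 m³/s
Q = Σ q = 2.368 m³/s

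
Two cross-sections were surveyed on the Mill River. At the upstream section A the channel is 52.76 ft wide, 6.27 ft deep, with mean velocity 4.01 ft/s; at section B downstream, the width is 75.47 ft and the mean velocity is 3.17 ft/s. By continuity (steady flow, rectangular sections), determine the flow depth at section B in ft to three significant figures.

5.54 ft

Q = A₁V₁ = (52.76×6.27) × 4.01 = 1327 ft³/s
d₂ = Q/(b₂ V₂) = 1327/(75.47×3.17) = 5.545 ft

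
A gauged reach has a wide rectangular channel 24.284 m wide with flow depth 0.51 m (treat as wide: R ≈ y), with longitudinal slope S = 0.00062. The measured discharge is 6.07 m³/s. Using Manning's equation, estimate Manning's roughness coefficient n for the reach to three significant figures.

A = b·y = 24.284 × 0.51 = 12.38 m²
Wide channel: R ≈ y = 0.51 m
n = (1/Q)·A·R^(2/3)·S^(1/2) = (1/6.07) × 12.38 × 0.6383 × 0.02490 = 0.03243

0.0324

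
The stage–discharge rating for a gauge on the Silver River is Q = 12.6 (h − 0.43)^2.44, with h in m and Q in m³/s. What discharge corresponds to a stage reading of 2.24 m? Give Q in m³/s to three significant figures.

53.6 m³/s

Q = 12.6 × (2.24 − 0.43)^2.44 = 12.6 × 1.81^2.44 = 53.59 m³/s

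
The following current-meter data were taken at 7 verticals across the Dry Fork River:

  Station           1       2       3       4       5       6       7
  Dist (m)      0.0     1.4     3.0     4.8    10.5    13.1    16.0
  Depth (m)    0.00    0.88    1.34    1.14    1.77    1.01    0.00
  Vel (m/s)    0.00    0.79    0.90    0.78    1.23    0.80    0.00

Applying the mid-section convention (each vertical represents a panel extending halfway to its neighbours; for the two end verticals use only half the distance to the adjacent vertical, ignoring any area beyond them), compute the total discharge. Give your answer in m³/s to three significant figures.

17.7 m³/s

w_2 = (3.0 − 0.0)/2 = 1.5 m; q_2 = 0.79 × 0.88 × 1.5 = 1.043 m³/s
w_3 = (4.8 − 1.4)/2 = 1.7 m; q_3 = 0.90 × 1.34 × 1.7 = 2.050 m³/s
w_4 = (10.5 − 3.0)/2 = 3.75 m; q_4 = 0.78 × 1.14 × 3.75 = 3.335 m³/s
w_5 = (13.1 − 4.8)/2 = 4.15 m; q_5 = 1.23 × 1.77 × 4.15 = 9.035 m³/s
w_6 = (16.0 − 10.5)/2 = 2.75 m; q_6 = 0.80 × 1.01 × 2.75 = 2.222 m³/s
Stations 1, 7 contribute zero (depth or velocity is 0).
Q = Σ qᵢ = 17.68 m³/s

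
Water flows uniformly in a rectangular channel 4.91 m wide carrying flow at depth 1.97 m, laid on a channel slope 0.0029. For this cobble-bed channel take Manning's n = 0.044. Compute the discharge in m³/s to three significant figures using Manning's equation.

12.6 m³/s

A = b·y = 4.91 × 1.97 = 9.673 m²
P = b + 2y = 4.91 + 2×1.97 = 8.850 m
R = A/P = 9.673/8.850 = 1.093 m
Q = (1/n)·A·R^(2/3)·S^(1/2) = (1/0.044) × 9.673 × 1.093^(2/3) × 0.0029^(1/2) = 12.56 m³/s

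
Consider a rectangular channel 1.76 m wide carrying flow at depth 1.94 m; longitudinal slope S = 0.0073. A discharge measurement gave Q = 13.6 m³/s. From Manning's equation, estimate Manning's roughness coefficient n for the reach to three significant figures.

A = b·y = 1.76 × 1.94 = 3.414 m²
P = b + 2y = 1.76 + 2×1.94 = 5.640 m
R = A/P = 3.414/5.640 = 0.6054 m
n = (1/Q)·A·R^(2/3)·S^(1/2) = (1/13.6) × 3.414 × 0.7156 × 0.08544 = 0.01535

0.0154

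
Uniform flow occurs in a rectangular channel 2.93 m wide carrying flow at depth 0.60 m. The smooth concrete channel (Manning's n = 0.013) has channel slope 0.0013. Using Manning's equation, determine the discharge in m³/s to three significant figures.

2.76 m³/s

A = b·y = 2.93 × 0.60 = 1.758 m²
P = b + 2y = 2.93 + 2×0.60 = 4.130 m
R = A/P = 1.758/4.130 = 0.4257 m
Q = (1/n)·A·R^(2/3)·S^(1/2) = (1/0.013) × 1.758 × 0.4257^(2/3) × 0.0013^(1/2) = 2.759 m³/s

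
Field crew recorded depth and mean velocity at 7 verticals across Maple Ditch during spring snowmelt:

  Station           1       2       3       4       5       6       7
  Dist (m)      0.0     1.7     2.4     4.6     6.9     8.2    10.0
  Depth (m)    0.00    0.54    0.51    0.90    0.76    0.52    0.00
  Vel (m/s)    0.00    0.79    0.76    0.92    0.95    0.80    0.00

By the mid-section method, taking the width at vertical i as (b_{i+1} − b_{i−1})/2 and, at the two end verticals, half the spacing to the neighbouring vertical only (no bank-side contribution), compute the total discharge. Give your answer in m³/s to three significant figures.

w_2 = (2.4 − 0.0)/2 = 1.2 m; q_2 = 0.79 × 0.54 × 1.2 = 0.5119 m³/s
w_3 = (4.6 − 1.7)/2 = 1.45 m; q_3 = 0.76 × 0.51 × 1.45 = 0.5620 m³/s
w_4 = (6.9 − 2.4)/2 = 2.25 m; q_4 = 0.92 × 0.90 × 2.25 = 1.863 m³/s
w_5 = (8.2 − 4.6)/2 = 1.8 m; q_5 = 0.95 × 0.76 × 1.8 = 1.300 m³/s
w_6 = (10.0 − 6.9)/2 = 1.55 m; q_6 = 0.80 × 0.52 × 1.55 = 0.6448 m³/s
Stations 1, 7 contribute zero (depth or velocity is 0).
Q = Σ qᵢ = 4.881 m³/s

4.88 m³/s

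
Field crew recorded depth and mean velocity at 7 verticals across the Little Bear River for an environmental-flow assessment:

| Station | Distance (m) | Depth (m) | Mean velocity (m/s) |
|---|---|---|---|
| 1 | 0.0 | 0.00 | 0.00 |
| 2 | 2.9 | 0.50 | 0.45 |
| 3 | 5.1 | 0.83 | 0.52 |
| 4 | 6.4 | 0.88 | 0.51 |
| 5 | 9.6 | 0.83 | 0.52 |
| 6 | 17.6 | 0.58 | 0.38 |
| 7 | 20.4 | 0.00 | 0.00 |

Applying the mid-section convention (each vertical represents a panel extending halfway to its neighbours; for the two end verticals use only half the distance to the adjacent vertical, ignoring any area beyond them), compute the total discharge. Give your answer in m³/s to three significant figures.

5.95 m³/s

w_2 = (5.1 − 0.0)/2 = 2.55 m; q_2 = 0.45 × 0.50 × 2.55 = 0.5738 m³/s
w_3 = (6.4 − 2.9)/2 = 1.75 m; q_3 = 0.52 × 0.83 × 1.75 = 0.7553 m³/s
w_4 = (9.6 − 5.1)/2 = 2.25 m; q_4 = 0.51 × 0.88 × 2.25 = 1.010 m³/s
w_5 = (17.6 − 6.4)/2 = 5.6 m; q_5 = 0.52 × 0.83 × 5.6 = 2.417 m³/s
w_6 = (20.4 − 9.6)/2 = 5.4 m; q_6 = 0.38 × 0.58 × 5.4 = 1.190 m³/s
Stations 1, 7 contribute zero (depth or velocity is 0).
Q = Σ qᵢ = 5.946 m³/s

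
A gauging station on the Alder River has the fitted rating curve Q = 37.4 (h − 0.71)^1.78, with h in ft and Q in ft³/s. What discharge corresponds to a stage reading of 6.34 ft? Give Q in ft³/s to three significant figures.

Q = 37.4 × (6.34 − 0.71)^1.78 = 37.4 × 5.63^1.78 = 810.5 ft³/s

811 ft³/s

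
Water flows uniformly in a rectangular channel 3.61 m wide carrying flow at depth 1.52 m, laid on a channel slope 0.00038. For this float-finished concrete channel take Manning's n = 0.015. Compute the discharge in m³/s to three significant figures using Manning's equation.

6.27 m³/s

A = b·y = 3.61 × 1.52 = 5.487 m²
P = b + 2y = 3.61 + 2×1.52 = 6.650 m
R = A/P = 5.487/6.650 = 0.8251 m
Q = (1/n)·A·R^(2/3)·S^(1/2) = (1/0.015) × 5.487 × 0.8251^(2/3) × 0.00038^(1/2) = 6.273 m³/s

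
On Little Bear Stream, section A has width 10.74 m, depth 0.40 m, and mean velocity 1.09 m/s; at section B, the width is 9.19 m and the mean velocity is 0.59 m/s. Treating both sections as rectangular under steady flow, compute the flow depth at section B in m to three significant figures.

Q = A₁V₁ = (10.74×0.40) × 1.09 = 4.683 m³/s
d₂ = Q/(b₂ V₂) = 4.683/(9.19×0.59) = 0.8636 m

0.864 m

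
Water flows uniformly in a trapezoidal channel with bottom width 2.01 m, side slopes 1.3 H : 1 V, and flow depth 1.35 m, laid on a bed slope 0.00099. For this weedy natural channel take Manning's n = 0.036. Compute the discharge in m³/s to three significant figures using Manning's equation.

3.79 m³/s

A = (b + z·y)·y = (2.01 + 1.3×1.35)×1.35 = 5.083 m²
P = b + 2y√(1+z²) = 2.01 + 2×1.35×√(1+1.3²) = 6.438 m
R = A/P = 5.083/6.438 = 0.7895 m
Q = (1/n)·A·R^(2/3)·S^(1/2) = (1/0.036) × 5.083 × 0.7895^(2/3) × 0.00099^(1/2) = 3.795 m³/s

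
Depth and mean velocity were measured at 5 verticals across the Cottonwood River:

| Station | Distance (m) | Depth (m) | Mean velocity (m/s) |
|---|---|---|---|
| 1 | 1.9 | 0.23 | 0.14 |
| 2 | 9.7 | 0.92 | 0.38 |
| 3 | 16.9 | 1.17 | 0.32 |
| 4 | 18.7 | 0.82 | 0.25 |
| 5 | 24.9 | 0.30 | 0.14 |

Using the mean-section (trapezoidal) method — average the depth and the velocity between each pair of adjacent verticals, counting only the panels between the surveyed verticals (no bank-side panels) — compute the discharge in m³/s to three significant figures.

4.99 m³/s

Panel 1-2: Δb = 7.8 m, d̄ = (0.23+0.92)/2 = 0.575, v̄ = (0.14+0.38)/2 = 0.26 → q = 7.8×0.575×0.26 = 1.166 m³/s
Panel 2-3: Δb = 7.2 m, d̄ = (0.92+1.17)/2 = 1.045, v̄ = (0.38+0.32)/2 = 0.35 → q = 7.2×1.045×0.35 = 2.633 m³/s
Panel 3-4: Δb = 1.8 m, d̄ = (1.17+0.82)/2 = 0.995, v̄ = (0.32+0.25)/2 = 0.285 → q = 1.8×0.995×0.285 = 0.5104 m³/s
Panel 4-5: Δb = 6.2 m, d̄ = (0.82+0.30)/2 = 0.56, v̄ = (0.25+0.14)/2 = 0.195 → q = 6.2×0.56×0.195 = 0.6770 m³/s
Q = Σ q = 4.987 m³/s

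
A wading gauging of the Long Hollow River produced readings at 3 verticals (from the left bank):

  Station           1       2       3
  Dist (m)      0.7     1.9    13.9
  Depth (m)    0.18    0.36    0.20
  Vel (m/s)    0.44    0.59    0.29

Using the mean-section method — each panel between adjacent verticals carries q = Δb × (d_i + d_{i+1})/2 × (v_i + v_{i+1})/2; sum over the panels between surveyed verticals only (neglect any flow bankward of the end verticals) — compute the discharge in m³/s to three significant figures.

Panel 1-2: Δb = 1.2 m, d̄ = (0.18+0.36)/2 = 0.27, v̄ = (0.44+0.59)/2 = 0.515 → q = 1.2×0.27×0.515 = 0.1669 m³/s
Panel 2-3: Δb = 12 m, d̄ = (0.36+0.20)/2 = 0.28, v̄ = (0.59+0.29)/2 = 0.44 → q = 12×0.28×0.44 = 1.478 m³/s
Q = Σ q = 1.645 m³/s

1.65 m³/s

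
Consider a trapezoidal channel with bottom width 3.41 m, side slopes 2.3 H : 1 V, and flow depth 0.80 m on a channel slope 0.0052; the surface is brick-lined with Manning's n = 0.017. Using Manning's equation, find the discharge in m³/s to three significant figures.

A = (b + z·y)·y = (3.41 + 2.3×0.80)×0.80 = 4.200 m²
P = b + 2y√(1+z²) = 3.41 + 2×0.80×√(1+2.3²) = 7.423 m
R = A/P = 4.200/7.423 = 0.5658 m
Q = (1/n)·A·R^(2/3)·S^(1/2) = (1/0.017) × 4.200 × 0.5658^(2/3) × 0.0052^(1/2) = 12.19 m³/s

12.2 m³/s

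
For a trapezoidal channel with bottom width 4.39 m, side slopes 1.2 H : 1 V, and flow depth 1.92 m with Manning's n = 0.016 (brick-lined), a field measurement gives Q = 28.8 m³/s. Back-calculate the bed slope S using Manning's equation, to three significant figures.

A = (b + z·y)·y = (4.39 + 1.2×1.92)×1.92 = 12.85 m²
P = b + 2y√(1+z²) = 4.39 + 2×1.92×√(1+1.2²) = 10.39 m
R = A/P = 12.85/10.39 = 1.237 m
S = (Q·n / (1·A·R^(2/3)))² = (28.8×0.016 / (1×12.85×1.152))² = 0.0009678

0.000968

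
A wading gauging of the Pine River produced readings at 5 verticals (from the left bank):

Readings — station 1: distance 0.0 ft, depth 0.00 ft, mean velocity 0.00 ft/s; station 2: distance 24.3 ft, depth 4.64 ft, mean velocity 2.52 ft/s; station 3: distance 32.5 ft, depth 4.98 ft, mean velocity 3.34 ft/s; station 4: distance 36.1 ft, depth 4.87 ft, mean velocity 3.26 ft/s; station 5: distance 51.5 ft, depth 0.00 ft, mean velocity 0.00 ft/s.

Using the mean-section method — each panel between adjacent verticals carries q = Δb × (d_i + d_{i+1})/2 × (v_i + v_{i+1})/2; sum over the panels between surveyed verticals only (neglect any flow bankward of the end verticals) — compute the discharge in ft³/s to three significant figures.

306 ft³/s

Panel 1-2: Δb = 24.3 ft, d̄ = (0.00+4.64)/2 = 2.32, v̄ = (0.00+2.52)/2 = 1.26 → q = 24.3×2.32×1.26 = 71.03 ft³/s
Panel 2-3: Δb = 8.2 ft, d̄ = (4.64+4.98)/2 = 4.81, v̄ = (2.52+3.34)/2 = 2.93 → q = 8.2×4.81×2.93 = 115.6 ft³/s
Panel 3-4: Δb = 3.6 ft, d̄ = (4.98+4.87)/2 = 4.925, v̄ = (3.34+3.26)/2 = 3.3 → q = 3.6×4.925×3.3 = 58.51 ft³/s
Panel 4-5: Δb = 15.4 ft, d̄ = (4.87+0.00)/2 = 2.435, v̄ = (3.26+0.00)/2 = 1.63 → q = 15.4×2.435×1.63 = 61.12 ft³/s
Q = Σ q = 306.2 ft³/s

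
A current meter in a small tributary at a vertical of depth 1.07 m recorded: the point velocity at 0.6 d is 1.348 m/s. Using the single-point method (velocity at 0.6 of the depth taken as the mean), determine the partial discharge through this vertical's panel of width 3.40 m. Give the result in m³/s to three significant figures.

4.90 m³/s

v̄ = v₀.₆ = 1.348 m/s
q = v̄ × d × w = 1.348 × 1.07 × 3.40 = 4.904 m³/s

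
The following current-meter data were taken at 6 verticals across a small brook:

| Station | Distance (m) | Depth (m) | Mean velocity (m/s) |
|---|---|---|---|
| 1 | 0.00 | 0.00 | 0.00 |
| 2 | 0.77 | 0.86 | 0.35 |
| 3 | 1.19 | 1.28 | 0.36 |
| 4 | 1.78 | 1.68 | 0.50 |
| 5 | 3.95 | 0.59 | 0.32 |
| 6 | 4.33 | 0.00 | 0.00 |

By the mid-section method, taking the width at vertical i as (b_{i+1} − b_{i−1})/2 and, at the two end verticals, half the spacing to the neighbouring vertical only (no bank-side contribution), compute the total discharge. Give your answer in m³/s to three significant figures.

1.81 m³/s

w_2 = (1.19 − 0.00)/2 = 0.595 m; q_2 = 0.35 × 0.86 × 0.595 = 0.1791 m³/s
w_3 = (1.78 − 0.77)/2 = 0.505 m; q_3 = 0.36 × 1.28 × 0.505 = 0.2327 m³/s
w_4 = (3.95 − 1.19)/2 = 1.38 m; q_4 = 0.50 × 1.68 × 1.38 = 1.159 m³/s
w_5 = (4.33 − 1.78)/2 = 1.275 m; q_5 = 0.32 × 0.59 × 1.275 = 0.2407 m³/s
Stations 1, 6 contribute zero (depth or velocity is 0).
Q = Σ qᵢ = 1.812 m³/s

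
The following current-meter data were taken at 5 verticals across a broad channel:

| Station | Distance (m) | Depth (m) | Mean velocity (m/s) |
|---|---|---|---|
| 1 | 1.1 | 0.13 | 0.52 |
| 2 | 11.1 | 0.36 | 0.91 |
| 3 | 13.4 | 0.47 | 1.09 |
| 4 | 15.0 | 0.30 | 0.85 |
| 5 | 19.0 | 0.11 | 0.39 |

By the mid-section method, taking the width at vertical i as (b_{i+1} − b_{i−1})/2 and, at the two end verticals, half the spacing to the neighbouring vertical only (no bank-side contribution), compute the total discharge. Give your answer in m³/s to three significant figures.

w_1 = (11.1 − 1.1)/2 = 5 m; q_1 = 0.52 × 0.13 × 5 = 0.3380 m³/s
w_2 = (13.4 − 1.1)/2 = 6.15 m; q_2 = 0.91 × 0.36 × 6.15 = 2.015 m³/s
w_3 = (15.0 − 11.1)/2 = 1.95 m; q_3 = 1.09 × 0.47 × 1.95 = 0.9990 m³/s
w_4 = (19.0 − 13.4)/2 = 2.8 m; q_4 = 0.85 × 0.30 × 2.8 = 0.7140 m³/s
w_5 = (19.0 − 15.0)/2 = 2 m; q_5 = 0.39 × 0.11 × 2 = 0.08580 m³/s
Q = Σ qᵢ = 4.152 m³/s

4.15 m³/s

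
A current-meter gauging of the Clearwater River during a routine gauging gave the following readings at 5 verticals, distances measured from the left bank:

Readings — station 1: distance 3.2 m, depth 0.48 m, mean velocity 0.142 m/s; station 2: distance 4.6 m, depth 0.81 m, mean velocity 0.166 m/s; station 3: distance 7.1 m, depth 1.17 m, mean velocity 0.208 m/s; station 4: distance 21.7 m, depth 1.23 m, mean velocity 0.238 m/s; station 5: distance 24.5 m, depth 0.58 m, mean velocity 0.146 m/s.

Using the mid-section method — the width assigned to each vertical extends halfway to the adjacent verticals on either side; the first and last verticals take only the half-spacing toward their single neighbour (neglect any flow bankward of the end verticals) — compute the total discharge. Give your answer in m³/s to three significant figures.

5.06 m³/s

w_1 = (4.6 − 3.2)/2 = 0.7 m; q_1 = 0.142 × 0.48 × 0.7 = 0.04771 m³/s
w_2 = (7.1 − 3.2)/2 = 1.95 m; q_2 = 0.166 × 0.81 × 1.95 = 0.2622 m³/s
w_3 = (21.7 − 4.6)/2 = 8.55 m; q_3 = 0.208 × 1.17 × 8.55 = 2.081 m³/s
w_4 = (24.5 − 7.1)/2 = 8.7 m; q_4 = 0.238 × 1.23 × 8.7 = 2.547 m³/s
w_5 = (24.5 − 21.7)/2 = 1.4 m; q_5 = 0.146 × 0.58 × 1.4 = 0.1186 m³/s
Q = Σ qᵢ = 5.056 m³/s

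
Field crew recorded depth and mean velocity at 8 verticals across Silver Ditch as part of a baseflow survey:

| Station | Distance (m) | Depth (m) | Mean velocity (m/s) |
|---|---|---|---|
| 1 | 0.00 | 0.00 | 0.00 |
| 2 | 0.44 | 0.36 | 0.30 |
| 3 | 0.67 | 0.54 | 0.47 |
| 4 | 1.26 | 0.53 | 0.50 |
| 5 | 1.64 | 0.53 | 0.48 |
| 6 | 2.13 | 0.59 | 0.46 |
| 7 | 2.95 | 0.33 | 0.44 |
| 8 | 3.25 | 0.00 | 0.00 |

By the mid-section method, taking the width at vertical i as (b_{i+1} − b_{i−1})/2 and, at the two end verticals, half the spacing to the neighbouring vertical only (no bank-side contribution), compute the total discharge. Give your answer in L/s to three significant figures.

w_2 = (0.67 − 0.00)/2 = 0.335 m; q_2 = 0.30 × 0.36 × 0.335 = 0.03618 m³/s
w_3 = (1.26 − 0.44)/2 = 0.41 m; q_3 = 0.47 × 0.54 × 0.41 = 0.1041 m³/s
w_4 = (1.64 − 0.67)/2 = 0.485 m; q_4 = 0.50 × 0.53 × 0.485 = 0.1285 m³/s
w_5 = (2.13 − 1.26)/2 = 0.435 m; q_5 = 0.48 × 0.53 × 0.435 = 0.1107 m³/s
w_6 = (2.95 − 1.64)/2 = 0.655 m; q_6 = 0.46 × 0.59 × 0.655 = 0.1778 m³/s
w_7 = (3.25 − 2.13)/2 = 0.56 m; q_7 = 0.44 × 0.33 × 0.56 = 0.08131 m³/s
Stations 1, 8 contribute zero (depth or velocity is 0).
Q = Σ qᵢ = 0.6385 m³/s
= 0.6385 × 1000 = 638.5 L/s

639 L/s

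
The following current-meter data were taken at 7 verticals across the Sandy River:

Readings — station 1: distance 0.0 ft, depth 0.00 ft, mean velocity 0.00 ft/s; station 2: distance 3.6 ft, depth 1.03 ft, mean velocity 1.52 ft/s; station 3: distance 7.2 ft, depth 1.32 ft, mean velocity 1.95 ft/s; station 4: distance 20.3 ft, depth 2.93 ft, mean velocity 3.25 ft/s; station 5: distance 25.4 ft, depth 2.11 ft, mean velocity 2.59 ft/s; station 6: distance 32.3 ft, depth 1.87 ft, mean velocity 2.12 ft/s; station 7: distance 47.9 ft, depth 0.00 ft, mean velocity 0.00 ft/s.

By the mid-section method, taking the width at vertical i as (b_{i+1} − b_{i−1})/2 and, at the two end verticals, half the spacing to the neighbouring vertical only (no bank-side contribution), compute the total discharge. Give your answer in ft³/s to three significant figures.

191 ft³/s

w_2 = (7.2 − 0.0)/2 = 3.6 ft; q_2 = 1.52 × 1.03 × 3.6 = 5.636 ft³/s
w_3 = (20.3 − 3.6)/2 = 8.35 ft; q_3 = 1.95 × 1.32 × 8.35 = 21.49 ft³/s
w_4 = (25.4 − 7.2)/2 = 9.1 ft; q_4 = 3.25 × 2.93 × 9.1 = 86.65 ft³/s
w_5 = (32.3 − 20.3)/2 = 6 ft; q_5 = 2.59 × 2.11 × 6 = 32.79 ft³/s
w_6 = (47.9 − 25.4)/2 = 11.25 ft; q_6 = 2.12 × 1.87 × 11.25 = 44.60 ft³/s
Stations 1, 7 contribute zero (depth or velocity is 0).
Q = Σ qᵢ = 191.2 ft³/s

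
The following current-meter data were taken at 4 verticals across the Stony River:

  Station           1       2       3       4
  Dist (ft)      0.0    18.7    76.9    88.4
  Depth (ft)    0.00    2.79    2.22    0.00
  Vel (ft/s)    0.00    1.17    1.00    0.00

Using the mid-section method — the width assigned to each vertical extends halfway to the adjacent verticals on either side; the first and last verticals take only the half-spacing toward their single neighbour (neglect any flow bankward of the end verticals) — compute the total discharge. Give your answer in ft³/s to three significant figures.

203 ft³/s

w_2 = (76.9 − 0.0)/2 = 38.45 ft; q_2 = 1.17 × 2.79 × 38.45 = 125.5 ft³/s
w_3 = (88.4 − 18.7)/2 = 34.85 ft; q_3 = 1.00 × 2.22 × 34.85 = 77.37 ft³/s
Stations 1, 4 contribute zero (depth or velocity is 0).
Q = Σ qᵢ = 202.9 ft³/s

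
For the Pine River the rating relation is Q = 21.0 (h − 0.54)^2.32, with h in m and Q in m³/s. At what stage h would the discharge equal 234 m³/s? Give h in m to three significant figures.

3.37 m

h − h₀ = (Q/C)^(1/b) = (234/21.0)^(1/2.32) = 2.827 m
h = 0.54 + 2.827 = 3.367 m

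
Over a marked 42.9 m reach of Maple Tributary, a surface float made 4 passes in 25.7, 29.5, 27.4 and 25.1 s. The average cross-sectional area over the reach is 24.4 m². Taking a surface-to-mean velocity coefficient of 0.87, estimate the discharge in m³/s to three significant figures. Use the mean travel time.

t̄ = (25.7 + 29.5 + 27.4 + 25.1) / 4 = 26.925 s
v_surface = L / t̄ = 42.9 / 26.925 = 1.593 m/s
v_mean = 0.87 × 1.593 = 1.386 m/s
Q = A × v_mean = 24.4 × 1.386 = 33.82 m³/s

33.8 m³/s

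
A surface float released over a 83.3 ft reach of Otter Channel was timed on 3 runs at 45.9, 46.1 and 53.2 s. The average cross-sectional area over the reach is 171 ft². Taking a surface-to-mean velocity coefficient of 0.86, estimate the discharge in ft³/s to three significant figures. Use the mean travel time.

253 ft³/s

t̄ = (45.9 + 46.1 + 53.2) / 3 = 48.4 s
v_surface = L / t̄ = 83.3 / 48.4 = 1.721 ft/s
v_mean = 0.86 × 1.721 = 1.480 ft/s
Q = A × v_mean = 171 × 1.480 = 253.1 ft³/s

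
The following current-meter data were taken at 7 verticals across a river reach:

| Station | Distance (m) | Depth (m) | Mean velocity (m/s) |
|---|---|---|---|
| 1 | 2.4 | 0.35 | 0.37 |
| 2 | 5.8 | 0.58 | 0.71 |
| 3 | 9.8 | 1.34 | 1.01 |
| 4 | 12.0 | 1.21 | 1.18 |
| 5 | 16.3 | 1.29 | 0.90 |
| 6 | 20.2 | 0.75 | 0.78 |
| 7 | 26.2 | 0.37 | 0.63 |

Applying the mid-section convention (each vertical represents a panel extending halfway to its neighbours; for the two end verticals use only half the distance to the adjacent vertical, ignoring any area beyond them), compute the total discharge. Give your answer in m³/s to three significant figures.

w_1 = (5.8 − 2.4)/2 = 1.7 m; q_1 = 0.37 × 0.35 × 1.7 = 0.2202 m³/s
w_2 = (9.8 − 2.4)/2 = 3.7 m; q_2 = 0.71 × 0.58 × 3.7 = 1.524 m³/s
w_3 = (12.0 − 5.8)/2 = 3.1 m; q_3 = 1.01 × 1.34 × 3.1 = 4.196 m³/s
w_4 = (16.3 − 9.8)/2 = 3.25 m; q_4 = 1.18 × 1.21 × 3.25 = 4.640 m³/s
w_5 = (20.2 − 12.0)/2 = 4.1 m; q_5 = 0.90 × 1.29 × 4.1 = 4.760 m³/s
w_6 = (26.2 − 16.3)/2 = 4.95 m; q_6 = 0.78 × 0.75 × 4.95 = 2.896 m³/s
w_7 = (26.2 − 20.2)/2 = 3 m; q_7 = 0.63 × 0.37 × 3 = 0.6993 m³/s
Q = Σ qᵢ = 18.93 m³/s

18.9 m³/s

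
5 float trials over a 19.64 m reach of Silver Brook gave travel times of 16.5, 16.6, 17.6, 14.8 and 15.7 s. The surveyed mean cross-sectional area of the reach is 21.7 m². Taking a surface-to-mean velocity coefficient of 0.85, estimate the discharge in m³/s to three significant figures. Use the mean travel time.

t̄ = (16.5 + 16.6 + 17.6 + 14.8 + 15.7) / 5 = 16.24 s
v_surface = L / t̄ = 19.64 / 16.24 = 1.209 m/s
v_mean = 0.85 × 1.209 = 1.028 m/s
Q = A × v_mean = 21.7 × 1.028 = 22.31 m³/s

22.3 m³/s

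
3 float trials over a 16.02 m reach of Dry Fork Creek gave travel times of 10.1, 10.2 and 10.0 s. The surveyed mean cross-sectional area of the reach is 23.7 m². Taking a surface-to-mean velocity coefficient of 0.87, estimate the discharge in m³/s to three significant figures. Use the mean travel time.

t̄ = (10.1 + 10.2 + 10.0) / 3 = 10.1 s
v_surface = L / t̄ = 16.02 / 10.1 = 1.586 m/s
v_mean = 0.87 × 1.586 = 1.380 m/s
Q = A × v_mean = 23.7 × 1.380 = 32.70 m³/s

32.7 m³/s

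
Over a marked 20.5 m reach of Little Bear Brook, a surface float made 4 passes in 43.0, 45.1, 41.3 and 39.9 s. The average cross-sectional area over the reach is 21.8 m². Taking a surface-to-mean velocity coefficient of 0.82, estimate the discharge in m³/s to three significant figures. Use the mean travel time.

8.66 m³/s

t̄ = (43.0 + 45.1 + 41.3 + 39.9) / 4 = 42.325 s
v_surface = L / t̄ = 20.5 / 42.325 = 0.4843 m/s
v_mean = 0.82 × 0.4843 = 0.3972 m/s
Q = A × v_mean = 21.8 × 0.3972 = 8.658 m³/s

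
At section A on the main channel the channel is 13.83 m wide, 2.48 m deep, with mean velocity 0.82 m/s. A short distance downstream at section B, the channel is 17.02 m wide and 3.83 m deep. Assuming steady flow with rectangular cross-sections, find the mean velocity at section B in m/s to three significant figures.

0.431 m/s

Q = A₁V₁ = (13.83×2.48) × 0.82 = 28.12 m³/s
A₂ = 17.02 × 3.83 = 65.19 m²
V₂ = Q/A₂ = 28.12/65.19 = 0.4314 m/s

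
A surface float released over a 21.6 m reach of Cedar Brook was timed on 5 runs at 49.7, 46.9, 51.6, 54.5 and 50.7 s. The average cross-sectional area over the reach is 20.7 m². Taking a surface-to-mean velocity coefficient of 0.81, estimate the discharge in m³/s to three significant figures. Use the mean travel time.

7.15 m³/s

t̄ = (49.7 + 46.9 + 51.6 + 54.5 + 50.7) / 5 = 50.68 s
v_surface = L / t̄ = 21.6 / 50.68 = 0.4262 m/s
v_mean = 0.81 × 0.4262 = 0.3452 m/s
Q = A × v_mean = 20.7 × 0.3452 = 7.146 m³/s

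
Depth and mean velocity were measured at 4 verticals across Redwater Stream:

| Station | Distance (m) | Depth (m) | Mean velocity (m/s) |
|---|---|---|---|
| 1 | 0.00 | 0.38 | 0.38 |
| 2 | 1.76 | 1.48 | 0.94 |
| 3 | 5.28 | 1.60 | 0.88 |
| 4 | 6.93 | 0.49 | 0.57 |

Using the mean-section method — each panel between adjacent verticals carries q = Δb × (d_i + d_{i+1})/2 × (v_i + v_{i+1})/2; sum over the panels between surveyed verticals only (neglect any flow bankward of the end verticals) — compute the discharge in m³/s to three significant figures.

7.26 m³/s

Panel 1-2: Δb = 1.76 m, d̄ = (0.38+1.48)/2 = 0.93, v̄ = (0.38+0.94)/2 = 0.66 → q = 1.76×0.93×0.66 = 1.080 m³/s
Panel 2-3: Δb = 3.52 m, d̄ = (1.48+1.60)/2 = 1.54, v̄ = (0.94+0.88)/2 = 0.91 → q = 3.52×1.54×0.91 = 4.933 m³/s
Panel 3-4: Δb = 1.65 m, d̄ = (1.60+0.49)/2 = 1.045, v̄ = (0.88+0.57)/2 = 0.725 → q = 1.65×1.045×0.725 = 1.250 m³/s
Q = Σ q = 7.263 m³/s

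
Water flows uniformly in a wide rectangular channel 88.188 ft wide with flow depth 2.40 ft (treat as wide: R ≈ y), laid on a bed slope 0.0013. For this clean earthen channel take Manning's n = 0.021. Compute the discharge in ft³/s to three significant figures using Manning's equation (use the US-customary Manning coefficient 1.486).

968 ft³/s

A = b·y = 88.188 × 2.40 = 211.7 ft²
Wide channel: R ≈ y = 2.40 ft
Q = (1.486/n)·A·R^(2/3)·S^(1/2) = (1.486/0.021) × 211.7 × 2.400^(2/3) × 0.0013^(1/2) = 968.0 ft³/s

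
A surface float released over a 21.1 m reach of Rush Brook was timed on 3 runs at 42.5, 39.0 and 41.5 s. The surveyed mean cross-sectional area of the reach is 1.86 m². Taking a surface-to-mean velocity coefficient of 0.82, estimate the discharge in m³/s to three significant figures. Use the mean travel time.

t̄ = (42.5 + 39.0 + 41.5) / 3 = 41 s
v_surface = L / t̄ = 21.1 / 41 = 0.5146 m/s
v_mean = 0.82 × 0.5146 = 0.4220 m/s
Q = A × v_mean = 1.86 × 0.4220 = 0.7849 m³/s

0.785 m³/s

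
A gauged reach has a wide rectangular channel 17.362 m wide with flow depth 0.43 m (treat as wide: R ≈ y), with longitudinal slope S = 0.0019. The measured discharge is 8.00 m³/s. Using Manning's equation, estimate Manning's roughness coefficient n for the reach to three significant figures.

A = b·y = 17.362 × 0.43 = 7.466 m²
Wide channel: R ≈ y = 0.43 m
n = (1/Q)·A·R^(2/3)·S^(1/2) = (1/8.00) × 7.466 × 0.5697 × 0.04359 = 0.02317

0.0232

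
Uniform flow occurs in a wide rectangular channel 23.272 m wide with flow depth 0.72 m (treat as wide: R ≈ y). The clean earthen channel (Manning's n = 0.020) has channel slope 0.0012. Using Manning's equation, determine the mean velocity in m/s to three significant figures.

A = b·y = 23.272 × 0.72 = 16.76 m²
Wide channel: R ≈ y = 0.72 m
Q = (1/n)·A·R^(2/3)·S^(1/2) = (1/0.020) × 16.76 × 0.7200^(2/3) × 0.0012^(1/2) = 23.31 m³/s
V = Q/A = 23.31/16.76 = 1.391 m/s

1.39 m/s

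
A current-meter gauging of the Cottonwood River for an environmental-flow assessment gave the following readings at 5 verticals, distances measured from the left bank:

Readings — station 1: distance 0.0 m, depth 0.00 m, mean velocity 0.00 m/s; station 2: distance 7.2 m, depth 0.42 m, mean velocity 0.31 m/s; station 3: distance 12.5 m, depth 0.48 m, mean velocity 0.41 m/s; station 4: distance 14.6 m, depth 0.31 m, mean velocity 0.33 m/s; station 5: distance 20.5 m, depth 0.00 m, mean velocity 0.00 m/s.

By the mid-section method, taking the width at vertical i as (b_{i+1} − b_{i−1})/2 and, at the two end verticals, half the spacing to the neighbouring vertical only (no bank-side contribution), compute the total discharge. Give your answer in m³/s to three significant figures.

1.95 m³/s

w_2 = (12.5 − 0.0)/2 = 6.25 m; q_2 = 0.31 × 0.42 × 6.25 = 0.8138 m³/s
w_3 = (14.6 − 7.2)/2 = 3.7 m; q_3 = 0.41 × 0.48 × 3.7 = 0.7282 m³/s
w_4 = (20.5 − 12.5)/2 = 4 m; q_4 = 0.33 × 0.31 × 4 = 0.4092 m³/s
Stations 1, 5 contribute zero (depth or velocity is 0).
Q = Σ qᵢ = 1.951 m³/s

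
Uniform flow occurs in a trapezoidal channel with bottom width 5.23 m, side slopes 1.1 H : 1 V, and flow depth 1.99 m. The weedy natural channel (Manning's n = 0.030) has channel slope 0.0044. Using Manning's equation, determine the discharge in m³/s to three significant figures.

39.4 m³/s

A = (b + z·y)·y = (5.23 + 1.1×1.99)×1.99 = 14.76 m²
P = b + 2y√(1+z²) = 5.23 + 2×1.99×√(1+1.1²) = 11.15 m
R = A/P = 14.76/11.15 = 1.325 m
Q = (1/n)·A·R^(2/3)·S^(1/2) = (1/0.030) × 14.76 × 1.325^(2/3) × 0.0044^(1/2) = 39.37 m³/s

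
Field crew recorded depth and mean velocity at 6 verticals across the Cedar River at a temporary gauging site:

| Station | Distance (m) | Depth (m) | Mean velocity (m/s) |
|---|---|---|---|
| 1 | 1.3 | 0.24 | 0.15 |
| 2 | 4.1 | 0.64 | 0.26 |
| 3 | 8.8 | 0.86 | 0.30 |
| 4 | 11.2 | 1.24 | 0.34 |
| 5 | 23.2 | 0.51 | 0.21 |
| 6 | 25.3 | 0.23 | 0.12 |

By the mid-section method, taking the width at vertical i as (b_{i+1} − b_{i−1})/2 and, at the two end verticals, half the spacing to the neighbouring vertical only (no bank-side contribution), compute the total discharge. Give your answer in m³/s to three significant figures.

w_1 = (4.1 − 1.3)/2 = 1.4 m; q_1 = 0.15 × 0.24 × 1.4 = 0.05040 m³/s
w_2 = (8.8 − 1.3)/2 = 3.75 m; q_2 = 0.26 × 0.64 × 3.75 = 0.6240 m³/s
w_3 = (11.2 − 4.1)/2 = 3.55 m; q_3 = 0.30 × 0.86 × 3.55 = 0.9159 m³/s
w_4 = (23.2 − 8.8)/2 = 7.2 m; q_4 = 0.34 × 1.24 × 7.2 = 3.036 m³/s
w_5 = (25.3 − 11.2)/2 = 7.05 m; q_5 = 0.21 × 0.51 × 7.05 = 0.7551 m³/s
w_6 = (25.3 − 23.2)/2 = 1.05 m; q_6 = 0.12 × 0.23 × 1.05 = 0.02898 m³/s
Q = Σ qᵢ = 5.410 m³/s

5.41 m³/s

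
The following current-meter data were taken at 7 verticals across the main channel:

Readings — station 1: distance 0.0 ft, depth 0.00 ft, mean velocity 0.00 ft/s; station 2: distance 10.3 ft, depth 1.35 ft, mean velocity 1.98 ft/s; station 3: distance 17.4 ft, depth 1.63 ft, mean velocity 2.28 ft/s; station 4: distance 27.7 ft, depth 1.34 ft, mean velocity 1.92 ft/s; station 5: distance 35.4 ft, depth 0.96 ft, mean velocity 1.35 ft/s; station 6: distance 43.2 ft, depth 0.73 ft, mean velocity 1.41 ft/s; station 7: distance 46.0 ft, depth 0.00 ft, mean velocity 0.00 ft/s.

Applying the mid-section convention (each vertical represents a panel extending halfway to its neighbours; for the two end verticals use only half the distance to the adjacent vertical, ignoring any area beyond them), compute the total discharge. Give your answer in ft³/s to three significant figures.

w_2 = (17.4 − 0.0)/2 = 8.7 ft; q_2 = 1.98 × 1.35 × 8.7 = 23.26 ft³/s
w_3 = (27.7 − 10.3)/2 = 8.7 ft; q_3 = 2.28 × 1.63 × 8.7 = 32.33 ft³/s
w_4 = (35.4 − 17.4)/2 = 9 ft; q_4 = 1.92 × 1.34 × 9 = 23.16 ft³/s
w_5 = (43.2 − 27.7)/2 = 7.75 ft; q_5 = 1.35 × 0.96 × 7.75 = 10.04 ft³/s
w_6 = (46.0 − 35.4)/2 = 5.3 ft; q_6 = 1.41 × 0.73 × 5.3 = 5.455 ft³/s
Stations 1, 7 contribute zero (depth or velocity is 0).
Q = Σ qᵢ = 94.24 ft³/s

94.2 ft³/s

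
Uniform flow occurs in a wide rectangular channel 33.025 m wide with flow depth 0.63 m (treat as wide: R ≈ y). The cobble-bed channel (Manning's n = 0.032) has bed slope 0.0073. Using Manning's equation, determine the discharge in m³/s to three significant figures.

40.8 m³/s

A = b·y = 33.025 × 0.63 = 20.81 m²
Wide channel: R ≈ y = 0.63 m
Q = (1/n)·A·R^(2/3)·S^(1/2) = (1/0.032) × 20.81 × 0.6300^(2/3) × 0.0073^(1/2) = 40.82 m³/s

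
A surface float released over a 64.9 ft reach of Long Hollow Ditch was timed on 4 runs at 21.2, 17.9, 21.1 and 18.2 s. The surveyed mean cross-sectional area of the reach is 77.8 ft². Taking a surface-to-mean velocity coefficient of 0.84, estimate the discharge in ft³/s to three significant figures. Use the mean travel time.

t̄ = (21.2 + 17.9 + 21.1 + 18.2) / 4 = 19.6 s
v_surface = L / t̄ = 64.9 / 19.6 = 3.311 ft/s
v_mean = 0.84 × 3.311 = 2.781 ft/s
Q = A × v_mean = 77.8 × 2.781 = 216.4 ft³/s

216 ft³/s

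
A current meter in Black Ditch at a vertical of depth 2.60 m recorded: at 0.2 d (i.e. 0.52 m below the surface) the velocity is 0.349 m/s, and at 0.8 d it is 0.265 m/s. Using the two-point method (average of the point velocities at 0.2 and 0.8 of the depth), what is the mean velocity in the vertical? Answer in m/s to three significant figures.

0.307 m/s

v̄ = (0.349 + 0.265) / 2 = 0.3070 m/s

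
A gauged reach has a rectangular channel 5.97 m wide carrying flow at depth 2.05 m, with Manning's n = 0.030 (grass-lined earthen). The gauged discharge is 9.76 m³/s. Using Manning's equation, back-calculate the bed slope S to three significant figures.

A = b·y = 5.97 × 2.05 = 12.24 m²
P = b + 2y = 5.97 + 2×2.05 = 10.07 m
R = A/P = 12.24/10.07 = 1.215 m
S = (Q·n / (1·A·R^(2/3)))² = (9.76×0.030 / (1×12.24×1.139))² = 0.0004413

0.000441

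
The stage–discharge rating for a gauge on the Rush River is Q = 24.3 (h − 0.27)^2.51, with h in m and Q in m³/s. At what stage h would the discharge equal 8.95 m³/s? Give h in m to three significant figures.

0.942 m

h − h₀ = (Q/C)^(1/b) = (8.95/24.3)^(1/2.51) = 0.6717 m
h = 0.27 + 0.6717 = 0.9417 m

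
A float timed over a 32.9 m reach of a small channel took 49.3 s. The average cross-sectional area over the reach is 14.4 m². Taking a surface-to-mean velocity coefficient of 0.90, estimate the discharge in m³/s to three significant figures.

8.65 m³/s

v_surface = L / t̄ = 32.9 / 49.3 = 0.6673 m/s
v_mean = 0.90 × 0.6673 = 0.6006 m/s
Q = A × v_mean = 14.4 × 0.6006 = 8.649 m³/s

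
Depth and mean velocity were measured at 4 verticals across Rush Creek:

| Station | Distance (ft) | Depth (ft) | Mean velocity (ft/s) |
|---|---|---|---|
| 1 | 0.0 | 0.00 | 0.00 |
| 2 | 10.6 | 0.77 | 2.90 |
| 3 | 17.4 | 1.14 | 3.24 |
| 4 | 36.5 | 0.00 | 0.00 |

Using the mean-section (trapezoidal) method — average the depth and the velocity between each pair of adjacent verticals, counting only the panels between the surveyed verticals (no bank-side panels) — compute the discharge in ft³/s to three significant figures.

43.5 ft³/s

Panel 1-2: Δb = 10.6 ft, d̄ = (0.00+0.77)/2 = 0.385, v̄ = (0.00+2.90)/2 = 1.45 → q = 10.6×0.385×1.45 = 5.917 ft³/s
Panel 2-3: Δb = 6.8 ft, d̄ = (0.77+1.14)/2 = 0.955, v̄ = (2.90+3.24)/2 = 3.07 → q = 6.8×0.955×3.07 = 19.94 ft³/s
Panel 3-4: Δb = 19.1 ft, d̄ = (1.14+0.00)/2 = 0.57, v̄ = (3.24+0.00)/2 = 1.62 → q = 19.1×0.57×1.62 = 17.64 ft³/s
Q = Σ q = 43.49 ft³/s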